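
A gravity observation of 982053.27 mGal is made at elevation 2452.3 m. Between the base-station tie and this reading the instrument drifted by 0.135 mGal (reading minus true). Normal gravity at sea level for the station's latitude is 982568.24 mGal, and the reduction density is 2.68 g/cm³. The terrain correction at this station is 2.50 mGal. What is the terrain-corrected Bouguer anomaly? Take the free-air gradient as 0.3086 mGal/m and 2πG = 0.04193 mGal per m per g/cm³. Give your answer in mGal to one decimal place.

Drift-corrected reading = 982053.27 − (0.135) = 982053.135 mGal
Free-air correction = 0.3086 × 2452.3 = 756.78 mGal
Free-air anomaly = 982053.135 − 982568.24 + (756.78) = 241.675 mGal
Bouguer slab correction = 0.04193 × 2.68 × 2452.3 = 275.57 mGal
Simple Bouguer anomaly = 241.675 − (275.57) = -33.895 mGal
Complete Bouguer anomaly = -33.895 + 2.50 = -31.395 mGal

-31.4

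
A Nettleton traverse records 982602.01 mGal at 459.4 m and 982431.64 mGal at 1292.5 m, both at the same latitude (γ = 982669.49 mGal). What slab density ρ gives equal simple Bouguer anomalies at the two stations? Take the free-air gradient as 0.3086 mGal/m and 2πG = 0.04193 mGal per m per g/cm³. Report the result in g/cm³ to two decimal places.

Δg_obs = 982431.64 − 982602.01 = -170.37 mGal over Δh = 1292.5 − 459.4 = 833.1 m
Equal Bouguer anomalies ⇒ Δg_obs + (0.3086 − 0.04193ρ)·Δh = 0
0.3086 − 0.04193ρ = −Δg_obs/Δh = 0.20450
ρ = (0.3086 − 0.20450) / 0.04193 = 2.48 g/cm³

2.48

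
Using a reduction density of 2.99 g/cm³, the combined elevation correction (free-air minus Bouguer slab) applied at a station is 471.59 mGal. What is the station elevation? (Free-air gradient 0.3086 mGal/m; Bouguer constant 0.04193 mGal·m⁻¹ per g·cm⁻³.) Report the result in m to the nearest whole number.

Combined gradient = 0.3086 − 0.04193 × 2.99 = 0.1832293 mGal/m
h = 471.59 / 0.1832293 = 2573.77 m

2574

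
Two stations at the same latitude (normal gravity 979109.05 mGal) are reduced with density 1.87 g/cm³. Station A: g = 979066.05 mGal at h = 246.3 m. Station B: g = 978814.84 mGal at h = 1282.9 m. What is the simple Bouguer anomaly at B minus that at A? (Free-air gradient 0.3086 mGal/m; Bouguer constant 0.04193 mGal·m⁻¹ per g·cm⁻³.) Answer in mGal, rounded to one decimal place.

Δg_SB(A) = 979066.05 − 979109.05 + 0.3086×246.3 − 0.04193×1.87×246.3 = 13.70 mGal
Δg_SB(B) = 978814.84 − 979109.05 + 0.3086×1282.9 − 0.04193×1.87×1282.9 = 1.10 mGal
Difference = 1.10 − (13.70) = -12.60 mGal

-12.6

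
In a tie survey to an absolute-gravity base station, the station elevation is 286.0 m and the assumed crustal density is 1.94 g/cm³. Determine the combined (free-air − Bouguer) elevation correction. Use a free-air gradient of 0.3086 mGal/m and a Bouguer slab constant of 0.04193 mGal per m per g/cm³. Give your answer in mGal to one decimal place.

65.0

Combined gradient = 0.3086 − 0.04193 × 1.94 = 0.2272558 mGal/m
Combined elevation correction = 0.2272558 × 286.0 = 65.0 mGal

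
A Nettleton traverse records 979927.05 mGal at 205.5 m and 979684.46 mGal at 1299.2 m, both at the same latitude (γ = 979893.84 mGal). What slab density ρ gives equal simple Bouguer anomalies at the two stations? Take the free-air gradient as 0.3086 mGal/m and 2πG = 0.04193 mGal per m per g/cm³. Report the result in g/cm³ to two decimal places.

2.07

Δg_obs = 979684.46 − 979927.05 = -242.59 mGal over Δh = 1299.2 − 205.5 = 1093.7 m
Equal Bouguer anomalies ⇒ Δg_obs + (0.3086 − 0.04193ρ)·Δh = 0
0.3086 − 0.04193ρ = −Δg_obs/Δh = 0.22181
ρ = (0.3086 − 0.22181) / 0.04193 = 2.07 g/cm³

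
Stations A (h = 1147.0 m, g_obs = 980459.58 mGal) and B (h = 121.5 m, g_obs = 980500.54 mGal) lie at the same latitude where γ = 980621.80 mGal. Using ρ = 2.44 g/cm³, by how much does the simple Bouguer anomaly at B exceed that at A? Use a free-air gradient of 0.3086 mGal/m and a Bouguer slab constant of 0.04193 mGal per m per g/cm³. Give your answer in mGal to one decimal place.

-170.6

Δg_SB(A) = 980459.58 − 980621.80 + 0.3086×1147.0 − 0.04193×2.44×1147.0 = 74.40 mGal
Δg_SB(B) = 980500.54 − 980621.80 + 0.3086×121.5 − 0.04193×2.44×121.5 = -96.20 mGal
Difference = -96.20 − (74.40) = -170.60 mGal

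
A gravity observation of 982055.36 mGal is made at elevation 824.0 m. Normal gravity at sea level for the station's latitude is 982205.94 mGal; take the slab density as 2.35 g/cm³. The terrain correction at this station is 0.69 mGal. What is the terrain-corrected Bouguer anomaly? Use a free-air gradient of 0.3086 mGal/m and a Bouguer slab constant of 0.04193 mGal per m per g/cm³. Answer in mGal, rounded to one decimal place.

Free-air correction = 0.3086 × 824.0 = 254.29 mGal
Free-air anomaly = 982055.36 − 982205.94 + (254.29) = 103.71 mGal
Bouguer slab correction = 0.04193 × 2.35 × 824.0 = 81.19 mGal
Simple Bouguer anomaly = 103.71 − (81.19) = 22.52 mGal
Complete Bouguer anomaly = 22.52 + 0.69 = 23.21 mGal

23.2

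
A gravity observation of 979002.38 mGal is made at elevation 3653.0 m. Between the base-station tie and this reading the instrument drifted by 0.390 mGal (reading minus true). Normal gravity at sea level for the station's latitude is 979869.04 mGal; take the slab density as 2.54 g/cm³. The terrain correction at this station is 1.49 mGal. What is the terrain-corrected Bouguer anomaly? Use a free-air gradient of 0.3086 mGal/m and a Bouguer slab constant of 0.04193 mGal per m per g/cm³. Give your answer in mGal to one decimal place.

Drift-corrected reading = 979002.38 − (0.390) = 979001.990 mGal
Free-air correction = 0.3086 × 3653.0 = 1127.32 mGal
Free-air anomaly = 979001.990 − 979869.04 + (1127.32) = 260.270 mGal
Bouguer slab correction = 0.04193 × 2.54 × 3653.0 = 389.05 mGal
Simple Bouguer anomaly = 260.270 − (389.05) = -128.780 mGal
Complete Bouguer anomaly = -128.780 + 1.49 = -127.290 mGal

-127.3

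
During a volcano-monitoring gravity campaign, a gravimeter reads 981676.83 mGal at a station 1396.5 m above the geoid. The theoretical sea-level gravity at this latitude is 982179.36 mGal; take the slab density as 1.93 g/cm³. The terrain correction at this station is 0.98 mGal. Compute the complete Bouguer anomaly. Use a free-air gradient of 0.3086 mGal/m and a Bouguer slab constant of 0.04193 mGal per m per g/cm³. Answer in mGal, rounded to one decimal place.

Free-air correction = 0.3086 × 1396.5 = 430.96 mGal
Free-air anomaly = 981676.83 − 982179.36 + (430.96) = -71.57 mGal
Bouguer slab correction = 0.04193 × 1.93 × 1396.5 = 113.01 mGal
Simple Bouguer anomaly = -71.57 − (113.01) = -184.58 mGal
Complete Bouguer anomaly = -184.58 + 0.98 = -183.60 mGal

-183.6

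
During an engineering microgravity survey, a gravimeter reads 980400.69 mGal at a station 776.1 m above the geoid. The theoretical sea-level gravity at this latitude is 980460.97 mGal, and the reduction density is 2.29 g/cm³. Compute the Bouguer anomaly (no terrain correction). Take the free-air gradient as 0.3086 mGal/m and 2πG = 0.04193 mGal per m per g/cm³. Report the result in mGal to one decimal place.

Free-air correction = 0.3086 × 776.1 = 239.50 mGal
Free-air anomaly = 980400.69 − 980460.97 + (239.50) = 179.22 mGal
Bouguer slab correction = 0.04193 × 2.29 × 776.1 = 74.52 mGal
Simple Bouguer anomaly = 179.22 − (74.52) = 104.70 mGal

104.7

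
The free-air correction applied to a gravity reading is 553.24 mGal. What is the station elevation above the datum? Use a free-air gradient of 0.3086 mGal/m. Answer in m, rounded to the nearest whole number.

1793

h = 553.24 / 0.3086 = 1792.74 m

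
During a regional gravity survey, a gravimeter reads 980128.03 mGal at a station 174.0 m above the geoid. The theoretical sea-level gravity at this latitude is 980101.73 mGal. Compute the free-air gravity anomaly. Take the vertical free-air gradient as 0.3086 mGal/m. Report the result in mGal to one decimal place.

Free-air correction = 0.3086 × 174.0 = 53.70 mGal
Free-air anomaly = 980128.03 − 980101.73 + (53.70) = 80.00 mGal

80.0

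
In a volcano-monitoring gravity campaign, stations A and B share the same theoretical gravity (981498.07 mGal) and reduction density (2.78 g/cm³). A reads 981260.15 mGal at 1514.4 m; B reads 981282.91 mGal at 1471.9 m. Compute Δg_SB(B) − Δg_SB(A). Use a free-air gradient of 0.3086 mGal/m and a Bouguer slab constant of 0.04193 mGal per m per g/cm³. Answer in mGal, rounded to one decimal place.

14.6

Δg_SB(A) = 981260.15 − 981498.07 + 0.3086×1514.4 − 0.04193×2.78×1514.4 = 52.90 mGal
Δg_SB(B) = 981282.91 − 981498.07 + 0.3086×1471.9 − 0.04193×2.78×1471.9 = 67.50 mGal
Difference = 67.50 − (52.90) = 14.60 mGal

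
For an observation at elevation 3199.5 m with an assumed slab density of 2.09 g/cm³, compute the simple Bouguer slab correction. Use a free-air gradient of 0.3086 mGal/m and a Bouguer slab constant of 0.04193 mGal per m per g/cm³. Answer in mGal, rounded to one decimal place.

280.4

Bouguer slab correction = 0.04193 × 2.09 × 3199.5 = 280.4 mGal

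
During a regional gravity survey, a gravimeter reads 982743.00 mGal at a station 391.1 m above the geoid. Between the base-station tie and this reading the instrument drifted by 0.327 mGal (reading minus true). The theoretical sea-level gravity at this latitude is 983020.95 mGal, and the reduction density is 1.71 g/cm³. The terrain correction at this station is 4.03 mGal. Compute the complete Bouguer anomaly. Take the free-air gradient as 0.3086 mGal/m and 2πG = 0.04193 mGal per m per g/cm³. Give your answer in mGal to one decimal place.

-181.6

Drift-corrected reading = 982743.00 − (0.327) = 982742.673 mGal
Free-air correction = 0.3086 × 391.1 = 120.69 mGal
Free-air anomaly = 982742.673 − 983020.95 + (120.69) = -157.587 mGal
Bouguer slab correction = 0.04193 × 1.71 × 391.1 = 28.04 mGal
Simple Bouguer anomaly = -157.587 − (28.04) = -185.627 mGal
Complete Bouguer anomaly = -185.627 + 4.03 = -181.597 mGal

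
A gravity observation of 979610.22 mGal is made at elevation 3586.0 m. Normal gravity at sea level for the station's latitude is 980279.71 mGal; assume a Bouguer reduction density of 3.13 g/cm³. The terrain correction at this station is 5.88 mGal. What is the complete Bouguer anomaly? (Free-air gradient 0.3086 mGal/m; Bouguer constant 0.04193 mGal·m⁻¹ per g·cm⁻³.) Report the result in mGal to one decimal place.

-27.6

Free-air correction = 0.3086 × 3586.0 = 1106.64 mGal
Free-air anomaly = 979610.22 − 980279.71 + (1106.64) = 437.15 mGal
Bouguer slab correction = 0.04193 × 3.13 × 3586.0 = 470.63 mGal
Simple Bouguer anomaly = 437.15 − (470.63) = -33.48 mGal
Complete Bouguer anomaly = -33.48 + 5.88 = -27.60 mGal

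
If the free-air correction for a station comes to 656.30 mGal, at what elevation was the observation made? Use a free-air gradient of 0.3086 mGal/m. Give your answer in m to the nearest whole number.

2127

h = 656.30 / 0.3086 = 2126.70 m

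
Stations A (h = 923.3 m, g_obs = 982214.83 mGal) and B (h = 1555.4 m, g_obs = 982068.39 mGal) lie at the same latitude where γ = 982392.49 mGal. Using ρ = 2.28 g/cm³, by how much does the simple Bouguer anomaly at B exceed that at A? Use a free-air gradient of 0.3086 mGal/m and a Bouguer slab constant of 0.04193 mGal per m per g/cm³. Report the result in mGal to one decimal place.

Δg_SB(A) = 982214.83 − 982392.49 + 0.3086×923.3 − 0.04193×2.28×923.3 = 19.00 mGal
Δg_SB(B) = 982068.39 − 982392.49 + 0.3086×1555.4 − 0.04193×2.28×1555.4 = 7.20 mGal
Difference = 7.20 − (19.00) = -11.80 mGal

-11.8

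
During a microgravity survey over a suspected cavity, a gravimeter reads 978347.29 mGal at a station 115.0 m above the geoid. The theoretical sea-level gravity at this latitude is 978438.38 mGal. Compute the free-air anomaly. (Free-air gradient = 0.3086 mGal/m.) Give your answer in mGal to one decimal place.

Free-air correction = 0.3086 × 115.0 = 35.49 mGal
Free-air anomaly = 978347.29 − 978438.38 + (35.49) = -55.60 mGal

-55.6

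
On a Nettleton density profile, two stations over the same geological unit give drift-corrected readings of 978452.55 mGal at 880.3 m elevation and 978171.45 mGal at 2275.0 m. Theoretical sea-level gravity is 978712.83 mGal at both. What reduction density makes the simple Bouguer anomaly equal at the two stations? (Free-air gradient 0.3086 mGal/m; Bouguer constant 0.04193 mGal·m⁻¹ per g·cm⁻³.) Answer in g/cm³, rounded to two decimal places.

Δg_obs = 978171.45 − 978452.55 = -281.10 mGal over Δh = 2275.0 − 880.3 = 1394.7 m
Equal Bouguer anomalies ⇒ Δg_obs + (0.3086 − 0.04193ρ)·Δh = 0
0.3086 − 0.04193ρ = −Δg_obs/Δh = 0.20155
ρ = (0.3086 − 0.20155) / 0.04193 = 2.55 g/cm³

2.55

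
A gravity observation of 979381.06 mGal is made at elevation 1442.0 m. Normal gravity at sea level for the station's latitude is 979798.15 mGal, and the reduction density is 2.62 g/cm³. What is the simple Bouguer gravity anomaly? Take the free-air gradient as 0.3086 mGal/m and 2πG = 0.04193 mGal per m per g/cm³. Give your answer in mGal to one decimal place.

-130.5

Free-air correction = 0.3086 × 1442.0 = 445.00 mGal
Free-air anomaly = 979381.06 − 979798.15 + (445.00) = 27.91 mGal
Bouguer slab correction = 0.04193 × 2.62 × 1442.0 = 158.41 mGal
Simple Bouguer anomaly = 27.91 − (158.41) = -130.50 mGal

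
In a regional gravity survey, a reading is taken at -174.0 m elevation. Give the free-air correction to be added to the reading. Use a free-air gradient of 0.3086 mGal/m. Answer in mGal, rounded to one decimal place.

-53.7

Free-air correction = 0.3086 × -174.0 = -53.7 mGal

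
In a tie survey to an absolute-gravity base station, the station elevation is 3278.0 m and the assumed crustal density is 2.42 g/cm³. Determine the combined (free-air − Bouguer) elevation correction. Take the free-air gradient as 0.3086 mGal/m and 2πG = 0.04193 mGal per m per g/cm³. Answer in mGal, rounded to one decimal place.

679.0

Combined gradient = 0.3086 − 0.04193 × 2.42 = 0.2071294 mGal/m
Combined elevation correction = 0.2071294 × 3278.0 = 679.0 mGal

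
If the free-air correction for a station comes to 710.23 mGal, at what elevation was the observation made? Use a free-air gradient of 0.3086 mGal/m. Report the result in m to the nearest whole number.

2301

h = 710.23 / 0.3086 = 2301.46 m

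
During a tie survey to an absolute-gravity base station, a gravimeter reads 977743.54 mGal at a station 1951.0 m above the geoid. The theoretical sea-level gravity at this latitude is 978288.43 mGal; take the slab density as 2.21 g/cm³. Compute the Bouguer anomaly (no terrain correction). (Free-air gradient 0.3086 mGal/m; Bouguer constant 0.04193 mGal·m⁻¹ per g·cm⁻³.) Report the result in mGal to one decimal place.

-123.6

Free-air correction = 0.3086 × 1951.0 = 602.08 mGal
Free-air anomaly = 977743.54 − 978288.43 + (602.08) = 57.19 mGal
Bouguer slab correction = 0.04193 × 2.21 × 1951.0 = 180.79 mGal
Simple Bouguer anomaly = 57.19 − (180.79) = -123.60 mGal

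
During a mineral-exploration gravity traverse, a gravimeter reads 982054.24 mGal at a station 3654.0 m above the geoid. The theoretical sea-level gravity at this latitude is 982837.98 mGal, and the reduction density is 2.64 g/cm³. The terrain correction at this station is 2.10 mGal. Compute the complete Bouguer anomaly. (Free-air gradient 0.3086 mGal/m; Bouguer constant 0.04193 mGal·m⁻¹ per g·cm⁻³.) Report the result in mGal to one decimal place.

Free-air correction = 0.3086 × 3654.0 = 1127.62 mGal
Free-air anomaly = 982054.24 − 982837.98 + (1127.62) = 343.88 mGal
Bouguer slab correction = 0.04193 × 2.64 × 3654.0 = 404.48 mGal
Simple Bouguer anomaly = 343.88 − (404.48) = -60.60 mGal
Complete Bouguer anomaly = -60.60 + 2.10 = -58.50 mGal

-58.5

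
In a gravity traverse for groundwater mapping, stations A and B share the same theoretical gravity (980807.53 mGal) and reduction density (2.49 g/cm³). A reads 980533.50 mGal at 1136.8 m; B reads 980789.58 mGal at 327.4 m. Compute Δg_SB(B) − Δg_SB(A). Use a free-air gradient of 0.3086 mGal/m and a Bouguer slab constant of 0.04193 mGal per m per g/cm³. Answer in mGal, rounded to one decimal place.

Δg_SB(A) = 980533.50 − 980807.53 + 0.3086×1136.8 − 0.04193×2.49×1136.8 = -41.90 mGal
Δg_SB(B) = 980789.58 − 980807.53 + 0.3086×327.4 − 0.04193×2.49×327.4 = 48.90 mGal
Difference = 48.90 − (-41.90) = 90.80 mGal

90.8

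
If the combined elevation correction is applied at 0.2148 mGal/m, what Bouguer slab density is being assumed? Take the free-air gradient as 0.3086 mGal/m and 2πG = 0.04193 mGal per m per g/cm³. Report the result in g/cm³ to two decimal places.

2.24

0.2148 = 0.3086 − 0.04193 × ρ
ρ = (0.3086 − 0.2148) / 0.04193 = 2.24 g/cm³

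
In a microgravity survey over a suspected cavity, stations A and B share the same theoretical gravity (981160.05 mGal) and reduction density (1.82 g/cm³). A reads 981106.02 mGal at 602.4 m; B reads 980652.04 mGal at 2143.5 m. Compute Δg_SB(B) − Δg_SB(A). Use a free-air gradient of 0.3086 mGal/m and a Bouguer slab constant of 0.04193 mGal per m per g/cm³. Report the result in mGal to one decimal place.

Δg_SB(A) = 981106.02 − 981160.05 + 0.3086×602.4 − 0.04193×1.82×602.4 = 85.90 mGal
Δg_SB(B) = 980652.04 − 981160.05 + 0.3086×2143.5 − 0.04193×1.82×2143.5 = -10.10 mGal
Difference = -10.10 − (85.90) = -96.00 mGal

-96.0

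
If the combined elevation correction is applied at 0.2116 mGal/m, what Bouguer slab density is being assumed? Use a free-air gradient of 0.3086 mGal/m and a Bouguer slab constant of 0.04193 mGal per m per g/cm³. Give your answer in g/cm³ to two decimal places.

2.31

0.2116 = 0.3086 − 0.04193 × ρ
ρ = (0.3086 − 0.2116) / 0.04193 = 2.31 g/cm³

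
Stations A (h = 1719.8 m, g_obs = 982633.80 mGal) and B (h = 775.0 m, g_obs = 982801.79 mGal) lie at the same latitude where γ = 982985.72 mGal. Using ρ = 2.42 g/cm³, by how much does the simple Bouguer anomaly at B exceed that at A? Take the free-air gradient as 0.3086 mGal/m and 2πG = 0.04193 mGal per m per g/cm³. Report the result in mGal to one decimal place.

-27.7

Δg_SB(A) = 982633.80 − 982985.72 + 0.3086×1719.8 − 0.04193×2.42×1719.8 = 4.30 mGal
Δg_SB(B) = 982801.79 − 982985.72 + 0.3086×775.0 − 0.04193×2.42×775.0 = -23.40 mGal
Difference = -23.40 − (4.30) = -27.70 mGal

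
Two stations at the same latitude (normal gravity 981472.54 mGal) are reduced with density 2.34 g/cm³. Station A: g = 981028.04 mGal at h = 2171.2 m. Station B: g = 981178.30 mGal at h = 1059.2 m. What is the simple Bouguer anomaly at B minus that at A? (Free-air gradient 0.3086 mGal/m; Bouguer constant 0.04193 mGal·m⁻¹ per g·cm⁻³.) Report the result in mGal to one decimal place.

-83.8

Δg_SB(A) = 981028.04 − 981472.54 + 0.3086×2171.2 − 0.04193×2.34×2171.2 = 12.50 mGal
Δg_SB(B) = 981178.30 − 981472.54 + 0.3086×1059.2 − 0.04193×2.34×1059.2 = -71.30 mGal
Difference = -71.30 − (12.50) = -83.80 mGal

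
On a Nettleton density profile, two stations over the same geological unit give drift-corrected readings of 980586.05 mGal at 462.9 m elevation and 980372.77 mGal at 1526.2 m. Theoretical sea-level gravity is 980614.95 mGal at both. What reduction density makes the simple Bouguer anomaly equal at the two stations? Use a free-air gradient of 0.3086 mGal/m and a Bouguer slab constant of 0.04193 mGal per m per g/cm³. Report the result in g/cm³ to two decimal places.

Δg_obs = 980372.77 − 980586.05 = -213.28 mGal over Δh = 1526.2 − 462.9 = 1063.3 m
Equal Bouguer anomalies ⇒ Δg_obs + (0.3086 − 0.04193ρ)·Δh = 0
0.3086 − 0.04193ρ = −Δg_obs/Δh = 0.20058
ρ = (0.3086 − 0.20058) / 0.04193 = 2.58 g/cm³

2.58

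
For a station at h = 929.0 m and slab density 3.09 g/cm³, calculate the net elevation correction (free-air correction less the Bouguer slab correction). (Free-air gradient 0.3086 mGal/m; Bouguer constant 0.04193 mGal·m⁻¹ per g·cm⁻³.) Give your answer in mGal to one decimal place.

166.3

Combined gradient = 0.3086 − 0.04193 × 3.09 = 0.1790363 mGal/m
Combined elevation correction = 0.1790363 × 929.0 = 166.3 mGal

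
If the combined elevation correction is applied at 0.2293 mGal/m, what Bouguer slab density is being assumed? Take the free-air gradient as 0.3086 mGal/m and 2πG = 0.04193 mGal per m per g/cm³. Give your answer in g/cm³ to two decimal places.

0.2293 = 0.3086 − 0.04193 × ρ
ρ = (0.3086 − 0.2293) / 0.04193 = 1.89 g/cm³

1.89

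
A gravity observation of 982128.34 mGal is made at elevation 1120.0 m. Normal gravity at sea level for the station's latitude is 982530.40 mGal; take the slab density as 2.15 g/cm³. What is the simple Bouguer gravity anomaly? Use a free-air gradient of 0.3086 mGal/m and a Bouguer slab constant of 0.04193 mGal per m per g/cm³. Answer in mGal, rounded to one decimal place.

Free-air correction = 0.3086 × 1120.0 = 345.63 mGal
Free-air anomaly = 982128.34 − 982530.40 + (345.63) = -56.43 mGal
Bouguer slab correction = 0.04193 × 2.15 × 1120.0 = 100.97 mGal
Simple Bouguer anomaly = -56.43 − (100.97) = -157.40 mGal

-157.4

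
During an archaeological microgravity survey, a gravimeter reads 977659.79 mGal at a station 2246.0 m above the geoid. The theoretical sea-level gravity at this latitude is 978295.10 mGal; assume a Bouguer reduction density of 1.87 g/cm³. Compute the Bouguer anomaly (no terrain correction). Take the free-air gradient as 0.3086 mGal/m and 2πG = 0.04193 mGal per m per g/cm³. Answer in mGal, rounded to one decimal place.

-118.3

Free-air correction = 0.3086 × 2246.0 = 693.12 mGal
Free-air anomaly = 977659.79 − 978295.10 + (693.12) = 57.81 mGal
Bouguer slab correction = 0.04193 × 1.87 × 2246.0 = 176.11 mGal
Simple Bouguer anomaly = 57.81 − (176.11) = -118.30 mGal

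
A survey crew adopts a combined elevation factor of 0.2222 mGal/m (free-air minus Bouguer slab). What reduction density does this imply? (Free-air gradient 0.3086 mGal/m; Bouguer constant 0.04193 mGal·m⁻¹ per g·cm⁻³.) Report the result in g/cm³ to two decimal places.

2.06

0.2222 = 0.3086 − 0.04193 × ρ
ρ = (0.3086 − 0.2222) / 0.04193 = 2.06 g/cm³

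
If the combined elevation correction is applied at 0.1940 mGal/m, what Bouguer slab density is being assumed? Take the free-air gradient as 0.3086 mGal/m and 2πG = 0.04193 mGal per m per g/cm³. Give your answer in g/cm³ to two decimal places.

0.1940 = 0.3086 − 0.04193 × ρ
ρ = (0.3086 − 0.1940) / 0.04193 = 2.73 g/cm³

2.73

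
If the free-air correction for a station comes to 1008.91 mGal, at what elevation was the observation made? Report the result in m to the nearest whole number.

3269

h = 1008.91 / 0.3086 = 3269.31 m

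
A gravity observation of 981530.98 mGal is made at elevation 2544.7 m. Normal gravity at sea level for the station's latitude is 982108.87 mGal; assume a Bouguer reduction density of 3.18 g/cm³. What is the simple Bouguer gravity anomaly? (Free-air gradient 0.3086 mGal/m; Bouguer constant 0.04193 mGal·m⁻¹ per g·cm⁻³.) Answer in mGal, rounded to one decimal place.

-131.9

Free-air correction = 0.3086 × 2544.7 = 785.29 mGal
Free-air anomaly = 981530.98 − 982108.87 + (785.29) = 207.40 mGal
Bouguer slab correction = 0.04193 × 3.18 × 2544.7 = 339.30 mGal
Simple Bouguer anomaly = 207.40 − (339.30) = -131.90 mGal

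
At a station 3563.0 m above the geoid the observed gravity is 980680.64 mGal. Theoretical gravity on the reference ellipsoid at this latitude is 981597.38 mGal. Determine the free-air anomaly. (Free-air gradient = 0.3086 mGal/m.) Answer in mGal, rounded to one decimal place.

Free-air correction = 0.3086 × 3563.0 = 1099.54 mGal
Free-air anomaly = 980680.64 − 981597.38 + (1099.54) = 182.80 mGal

182.8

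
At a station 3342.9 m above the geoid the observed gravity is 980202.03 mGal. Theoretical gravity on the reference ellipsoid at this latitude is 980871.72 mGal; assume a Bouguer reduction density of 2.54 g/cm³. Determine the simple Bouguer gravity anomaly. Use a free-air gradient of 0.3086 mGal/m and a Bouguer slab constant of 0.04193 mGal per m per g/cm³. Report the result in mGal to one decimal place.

5.9

Free-air correction = 0.3086 × 3342.9 = 1031.62 mGal
Free-air anomaly = 980202.03 − 980871.72 + (1031.62) = 361.93 mGal
Bouguer slab correction = 0.04193 × 2.54 × 3342.9 = 356.03 mGal
Simple Bouguer anomaly = 361.93 − (356.03) = 5.90 mGal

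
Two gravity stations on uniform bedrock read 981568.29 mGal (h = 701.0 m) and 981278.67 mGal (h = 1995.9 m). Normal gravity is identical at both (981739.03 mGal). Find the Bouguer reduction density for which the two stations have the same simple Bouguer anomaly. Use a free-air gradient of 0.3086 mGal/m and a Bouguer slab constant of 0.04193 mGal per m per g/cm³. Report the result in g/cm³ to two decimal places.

Δg_obs = 981278.67 − 981568.29 = -289.62 mGal over Δh = 1995.9 − 701.0 = 1294.9 m
Equal Bouguer anomalies ⇒ Δg_obs + (0.3086 − 0.04193ρ)·Δh = 0
0.3086 − 0.04193ρ = −Δg_obs/Δh = 0.22366
ρ = (0.3086 − 0.22366) / 0.04193 = 2.03 g/cm³

2.03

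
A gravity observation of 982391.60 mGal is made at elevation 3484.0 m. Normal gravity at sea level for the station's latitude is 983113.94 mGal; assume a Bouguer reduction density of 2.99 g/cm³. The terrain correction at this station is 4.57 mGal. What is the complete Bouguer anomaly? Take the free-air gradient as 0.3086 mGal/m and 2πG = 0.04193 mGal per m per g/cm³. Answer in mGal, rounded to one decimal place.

-79.4

Free-air correction = 0.3086 × 3484.0 = 1075.16 mGal
Free-air anomaly = 982391.60 − 983113.94 + (1075.16) = 352.82 mGal
Bouguer slab correction = 0.04193 × 2.99 × 3484.0 = 436.79 mGal
Simple Bouguer anomaly = 352.82 − (436.79) = -83.97 mGal
Complete Bouguer anomaly = -83.97 + 4.57 = -79.40 mGal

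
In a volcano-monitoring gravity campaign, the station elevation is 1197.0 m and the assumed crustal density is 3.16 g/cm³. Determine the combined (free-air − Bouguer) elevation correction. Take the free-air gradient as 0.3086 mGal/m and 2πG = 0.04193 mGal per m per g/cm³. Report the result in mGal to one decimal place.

210.8

Combined gradient = 0.3086 − 0.04193 × 3.16 = 0.1761012 mGal/m
Combined elevation correction = 0.1761012 × 1197.0 = 210.8 mGal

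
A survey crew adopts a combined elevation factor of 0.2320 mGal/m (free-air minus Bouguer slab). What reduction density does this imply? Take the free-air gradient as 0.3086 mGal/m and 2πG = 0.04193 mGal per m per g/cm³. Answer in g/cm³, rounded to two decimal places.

1.83

0.2320 = 0.3086 − 0.04193 × ρ
ρ = (0.3086 − 0.2320) / 0.04193 = 1.83 g/cm³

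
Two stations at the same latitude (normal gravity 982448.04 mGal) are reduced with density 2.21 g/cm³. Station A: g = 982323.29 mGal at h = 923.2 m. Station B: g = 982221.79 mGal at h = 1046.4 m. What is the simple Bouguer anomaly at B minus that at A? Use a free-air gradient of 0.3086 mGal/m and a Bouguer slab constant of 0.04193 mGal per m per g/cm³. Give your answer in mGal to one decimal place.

Δg_SB(A) = 982323.29 − 982448.04 + 0.3086×923.2 − 0.04193×2.21×923.2 = 74.60 mGal
Δg_SB(B) = 982221.79 − 982448.04 + 0.3086×1046.4 − 0.04193×2.21×1046.4 = -0.30 mGal
Difference = -0.30 − (74.60) = -74.90 mGal

-74.9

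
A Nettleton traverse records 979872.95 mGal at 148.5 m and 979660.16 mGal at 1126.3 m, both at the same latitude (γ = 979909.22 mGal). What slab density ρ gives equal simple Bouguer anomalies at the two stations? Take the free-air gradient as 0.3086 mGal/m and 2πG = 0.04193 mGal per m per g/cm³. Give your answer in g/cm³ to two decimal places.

Δg_obs = 979660.16 − 979872.95 = -212.79 mGal over Δh = 1126.3 − 148.5 = 977.8 m
Equal Bouguer anomalies ⇒ Δg_obs + (0.3086 − 0.04193ρ)·Δh = 0
0.3086 − 0.04193ρ = −Δg_obs/Δh = 0.21762
ρ = (0.3086 − 0.21762) / 0.04193 = 2.17 g/cm³

2.17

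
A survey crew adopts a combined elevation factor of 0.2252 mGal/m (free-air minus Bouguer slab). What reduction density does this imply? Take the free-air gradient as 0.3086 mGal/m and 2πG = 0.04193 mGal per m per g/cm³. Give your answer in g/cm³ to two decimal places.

0.2252 = 0.3086 − 0.04193 × ρ
ρ = (0.3086 − 0.2252) / 0.04193 = 1.99 g/cm³

1.99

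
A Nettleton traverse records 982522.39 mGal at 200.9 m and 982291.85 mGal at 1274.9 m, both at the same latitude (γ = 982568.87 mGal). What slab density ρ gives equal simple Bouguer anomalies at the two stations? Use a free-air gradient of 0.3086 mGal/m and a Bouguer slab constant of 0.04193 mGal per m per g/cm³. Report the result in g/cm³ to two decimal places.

Δg_obs = 982291.85 − 982522.39 = -230.54 mGal over Δh = 1274.9 − 200.9 = 1074.0 m
Equal Bouguer anomalies ⇒ Δg_obs + (0.3086 − 0.04193ρ)·Δh = 0
0.3086 − 0.04193ρ = −Δg_obs/Δh = 0.21466
ρ = (0.3086 − 0.21466) / 0.04193 = 2.24 g/cm³

2.24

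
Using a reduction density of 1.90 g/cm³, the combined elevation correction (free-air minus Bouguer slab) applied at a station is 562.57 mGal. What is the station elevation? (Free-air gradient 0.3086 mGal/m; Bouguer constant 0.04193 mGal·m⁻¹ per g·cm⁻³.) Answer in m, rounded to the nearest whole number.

2457

Combined gradient = 0.3086 − 0.04193 × 1.90 = 0.2289330 mGal/m
h = 562.57 / 0.2289330 = 2457.36 m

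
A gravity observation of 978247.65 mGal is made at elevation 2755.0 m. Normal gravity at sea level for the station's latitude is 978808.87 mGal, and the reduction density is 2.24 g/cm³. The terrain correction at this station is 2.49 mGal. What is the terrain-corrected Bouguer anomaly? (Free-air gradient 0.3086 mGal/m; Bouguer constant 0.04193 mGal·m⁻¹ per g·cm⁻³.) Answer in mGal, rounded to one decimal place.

Free-air correction = 0.3086 × 2755.0 = 850.19 mGal
Free-air anomaly = 978247.65 − 978808.87 + (850.19) = 288.97 mGal
Bouguer slab correction = 0.04193 × 2.24 × 2755.0 = 258.76 mGal
Simple Bouguer anomaly = 288.97 − (258.76) = 30.21 mGal
Complete Bouguer anomaly = 30.21 + 2.49 = 32.70 mGal

32.7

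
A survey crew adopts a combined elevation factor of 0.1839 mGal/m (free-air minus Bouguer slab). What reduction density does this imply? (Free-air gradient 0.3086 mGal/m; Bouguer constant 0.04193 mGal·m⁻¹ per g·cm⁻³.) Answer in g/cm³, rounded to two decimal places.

0.1839 = 0.3086 − 0.04193 × ρ
ρ = (0.3086 − 0.1839) / 0.04193 = 2.97 g/cm³

2.97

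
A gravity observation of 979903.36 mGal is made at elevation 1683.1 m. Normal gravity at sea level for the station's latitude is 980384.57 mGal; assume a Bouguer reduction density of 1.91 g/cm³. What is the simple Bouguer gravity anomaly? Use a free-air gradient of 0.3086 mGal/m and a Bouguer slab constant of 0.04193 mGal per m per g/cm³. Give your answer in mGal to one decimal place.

-96.6

Free-air correction = 0.3086 × 1683.1 = 519.40 mGal
Free-air anomaly = 979903.36 − 980384.57 + (519.40) = 38.19 mGal
Bouguer slab correction = 0.04193 × 1.91 × 1683.1 = 134.79 mGal
Simple Bouguer anomaly = 38.19 − (134.79) = -96.60 mGal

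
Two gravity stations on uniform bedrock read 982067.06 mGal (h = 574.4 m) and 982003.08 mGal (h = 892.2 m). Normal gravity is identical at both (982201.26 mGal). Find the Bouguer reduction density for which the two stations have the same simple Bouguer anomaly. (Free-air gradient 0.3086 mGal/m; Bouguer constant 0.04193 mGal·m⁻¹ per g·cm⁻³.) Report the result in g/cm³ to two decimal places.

Δg_obs = 982003.08 − 982067.06 = -63.98 mGal over Δh = 892.2 − 574.4 = 317.8 m
Equal Bouguer anomalies ⇒ Δg_obs + (0.3086 − 0.04193ρ)·Δh = 0
0.3086 − 0.04193ρ = −Δg_obs/Δh = 0.20132
ρ = (0.3086 − 0.20132) / 0.04193 = 2.56 g/cm³

2.56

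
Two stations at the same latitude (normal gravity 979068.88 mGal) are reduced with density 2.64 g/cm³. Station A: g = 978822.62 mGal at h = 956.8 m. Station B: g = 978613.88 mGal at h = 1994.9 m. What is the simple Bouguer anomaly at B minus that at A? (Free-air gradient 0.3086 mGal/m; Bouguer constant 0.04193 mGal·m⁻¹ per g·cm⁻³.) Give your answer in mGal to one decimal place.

Δg_SB(A) = 978822.62 − 979068.88 + 0.3086×956.8 − 0.04193×2.64×956.8 = -56.90 mGal
Δg_SB(B) = 978613.88 − 979068.88 + 0.3086×1994.9 − 0.04193×2.64×1994.9 = -60.20 mGal
Difference = -60.20 − (-56.90) = -3.30 mGal

-3.3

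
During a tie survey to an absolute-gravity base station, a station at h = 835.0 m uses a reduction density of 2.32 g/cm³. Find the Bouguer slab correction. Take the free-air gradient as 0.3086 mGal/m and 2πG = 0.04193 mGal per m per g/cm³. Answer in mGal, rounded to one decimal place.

Bouguer slab correction = 0.04193 × 2.32 × 835.0 = 81.2 mGal

81.2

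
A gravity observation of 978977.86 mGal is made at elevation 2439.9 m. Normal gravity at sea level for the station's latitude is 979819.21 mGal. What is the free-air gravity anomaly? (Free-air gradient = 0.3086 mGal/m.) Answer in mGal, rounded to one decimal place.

Free-air correction = 0.3086 × 2439.9 = 752.95 mGal
Free-air anomaly = 978977.86 − 979819.21 + (752.95) = -88.40 mGal

-88.4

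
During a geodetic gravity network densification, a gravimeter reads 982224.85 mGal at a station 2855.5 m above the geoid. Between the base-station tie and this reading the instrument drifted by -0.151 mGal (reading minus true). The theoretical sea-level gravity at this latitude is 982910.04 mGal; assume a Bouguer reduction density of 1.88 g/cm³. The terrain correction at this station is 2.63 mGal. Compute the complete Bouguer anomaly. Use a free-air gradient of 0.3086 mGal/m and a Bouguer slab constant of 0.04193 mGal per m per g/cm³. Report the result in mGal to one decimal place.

-26.3

Drift-corrected reading = 982224.85 − (-0.151) = 982225.001 mGal
Free-air correction = 0.3086 × 2855.5 = 881.21 mGal
Free-air anomaly = 982225.001 − 982910.04 + (881.21) = 196.171 mGal
Bouguer slab correction = 0.04193 × 1.88 × 2855.5 = 225.09 mGal
Simple Bouguer anomaly = 196.171 − (225.09) = -28.919 mGal
Complete Bouguer anomaly = -28.919 + 2.63 = -26.289 mGal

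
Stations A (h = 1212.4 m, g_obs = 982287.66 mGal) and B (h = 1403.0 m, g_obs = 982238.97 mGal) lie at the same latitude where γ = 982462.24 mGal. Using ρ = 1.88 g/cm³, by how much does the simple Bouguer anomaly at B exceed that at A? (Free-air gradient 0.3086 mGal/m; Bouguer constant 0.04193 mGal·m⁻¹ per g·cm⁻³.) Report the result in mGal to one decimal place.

-4.9

Δg_SB(A) = 982287.66 − 982462.24 + 0.3086×1212.4 − 0.04193×1.88×1212.4 = 104.00 mGal
Δg_SB(B) = 982238.97 − 982462.24 + 0.3086×1403.0 − 0.04193×1.88×1403.0 = 99.10 mGal
Difference = 99.10 − (104.00) = -4.90 mGal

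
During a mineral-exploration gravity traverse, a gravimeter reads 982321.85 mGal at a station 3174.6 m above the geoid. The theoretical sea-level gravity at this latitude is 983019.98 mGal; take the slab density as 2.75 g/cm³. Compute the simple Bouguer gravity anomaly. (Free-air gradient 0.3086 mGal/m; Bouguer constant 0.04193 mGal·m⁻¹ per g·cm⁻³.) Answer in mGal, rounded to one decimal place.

Free-air correction = 0.3086 × 3174.6 = 979.68 mGal
Free-air anomaly = 982321.85 − 983019.98 + (979.68) = 281.55 mGal
Bouguer slab correction = 0.04193 × 2.75 × 3174.6 = 366.06 mGal
Simple Bouguer anomaly = 281.55 − (366.06) = -84.51 mGal

-84.5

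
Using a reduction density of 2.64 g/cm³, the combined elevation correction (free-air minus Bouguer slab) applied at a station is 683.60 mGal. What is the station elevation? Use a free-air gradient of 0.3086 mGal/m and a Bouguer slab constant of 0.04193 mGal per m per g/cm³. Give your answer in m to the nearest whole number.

3454

Combined gradient = 0.3086 − 0.04193 × 2.64 = 0.1979048 mGal/m
h = 683.60 / 0.1979048 = 3454.19 m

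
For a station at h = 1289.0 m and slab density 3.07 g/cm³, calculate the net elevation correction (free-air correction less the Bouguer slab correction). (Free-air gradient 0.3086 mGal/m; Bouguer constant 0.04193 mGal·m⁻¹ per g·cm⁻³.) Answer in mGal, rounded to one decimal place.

231.9

Combined gradient = 0.3086 − 0.04193 × 3.07 = 0.1798749 mGal/m
Combined elevation correction = 0.1798749 × 1289.0 = 231.9 mGal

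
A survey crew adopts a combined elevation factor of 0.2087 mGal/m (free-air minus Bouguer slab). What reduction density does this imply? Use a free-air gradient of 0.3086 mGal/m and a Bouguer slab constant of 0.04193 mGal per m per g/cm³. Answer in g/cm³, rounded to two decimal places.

0.2087 = 0.3086 − 0.04193 × ρ
ρ = (0.3086 − 0.2087) / 0.04193 = 2.38 g/cm³

2.38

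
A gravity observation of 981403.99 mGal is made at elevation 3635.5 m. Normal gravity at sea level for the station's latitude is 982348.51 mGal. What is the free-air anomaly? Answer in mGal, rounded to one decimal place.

Free-air correction = 0.3086 × 3635.5 = 1121.92 mGal
Free-air anomaly = 981403.99 − 982348.51 + (1121.92) = 177.40 mGal

177.4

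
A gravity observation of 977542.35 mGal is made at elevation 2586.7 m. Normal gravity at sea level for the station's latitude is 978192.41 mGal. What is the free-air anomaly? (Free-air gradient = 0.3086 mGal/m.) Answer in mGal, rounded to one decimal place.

148.2

Free-air correction = 0.3086 × 2586.7 = 798.26 mGal
Free-air anomaly = 977542.35 − 978192.41 + (798.26) = 148.20 mGal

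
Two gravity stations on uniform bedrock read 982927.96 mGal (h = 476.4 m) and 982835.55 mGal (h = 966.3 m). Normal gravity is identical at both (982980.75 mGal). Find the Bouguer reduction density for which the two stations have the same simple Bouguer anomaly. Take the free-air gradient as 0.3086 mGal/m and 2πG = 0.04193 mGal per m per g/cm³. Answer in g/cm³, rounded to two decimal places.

2.86

Δg_obs = 982835.55 − 982927.96 = -92.41 mGal over Δh = 966.3 − 476.4 = 489.9 m
Equal Bouguer anomalies ⇒ Δg_obs + (0.3086 − 0.04193ρ)·Δh = 0
0.3086 − 0.04193ρ = −Δg_obs/Δh = 0.18863
ρ = (0.3086 − 0.18863) / 0.04193 = 2.86 g/cm³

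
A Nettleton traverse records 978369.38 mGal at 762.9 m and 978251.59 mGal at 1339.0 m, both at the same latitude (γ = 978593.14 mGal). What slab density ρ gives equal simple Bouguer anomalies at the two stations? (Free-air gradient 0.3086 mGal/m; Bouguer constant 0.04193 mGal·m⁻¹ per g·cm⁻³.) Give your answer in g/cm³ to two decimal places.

Δg_obs = 978251.59 − 978369.38 = -117.79 mGal over Δh = 1339.0 − 762.9 = 576.1 m
Equal Bouguer anomalies ⇒ Δg_obs + (0.3086 − 0.04193ρ)·Δh = 0
0.3086 − 0.04193ρ = −Δg_obs/Δh = 0.20446
ρ = (0.3086 − 0.20446) / 0.04193 = 2.48 g/cm³

2.48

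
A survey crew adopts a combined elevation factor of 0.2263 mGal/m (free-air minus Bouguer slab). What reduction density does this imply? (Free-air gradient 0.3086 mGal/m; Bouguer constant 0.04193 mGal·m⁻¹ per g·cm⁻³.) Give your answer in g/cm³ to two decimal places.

1.96

0.2263 = 0.3086 − 0.04193 × ρ
ρ = (0.3086 − 0.2263) / 0.04193 = 1.96 g/cm³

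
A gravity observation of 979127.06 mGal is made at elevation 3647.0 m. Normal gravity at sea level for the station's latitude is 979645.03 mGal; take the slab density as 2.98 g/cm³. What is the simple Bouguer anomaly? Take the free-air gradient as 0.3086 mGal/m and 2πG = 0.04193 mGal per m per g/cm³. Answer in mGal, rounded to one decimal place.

Free-air correction = 0.3086 × 3647.0 = 1125.46 mGal
Free-air anomaly = 979127.06 − 979645.03 + (1125.46) = 607.49 mGal
Bouguer slab correction = 0.04193 × 2.98 × 3647.0 = 455.70 mGal
Simple Bouguer anomaly = 607.49 − (455.70) = 151.79 mGal

151.8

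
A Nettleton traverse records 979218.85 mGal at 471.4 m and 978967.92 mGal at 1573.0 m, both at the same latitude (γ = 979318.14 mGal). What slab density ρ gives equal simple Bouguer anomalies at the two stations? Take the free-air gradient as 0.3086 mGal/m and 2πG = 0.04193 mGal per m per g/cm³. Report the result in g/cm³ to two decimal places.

Δg_obs = 978967.92 − 979218.85 = -250.93 mGal over Δh = 1573.0 − 471.4 = 1101.6 m
Equal Bouguer anomalies ⇒ Δg_obs + (0.3086 − 0.04193ρ)·Δh = 0
0.3086 − 0.04193ρ = −Δg_obs/Δh = 0.22779
ρ = (0.3086 − 0.22779) / 0.04193 = 1.93 g/cm³

1.93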